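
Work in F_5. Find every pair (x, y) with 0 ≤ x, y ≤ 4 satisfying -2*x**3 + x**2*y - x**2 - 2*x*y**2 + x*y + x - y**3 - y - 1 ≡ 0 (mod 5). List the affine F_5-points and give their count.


Affine F_5-points: {(1, 1), (1, 3), (1, 4)}; count = 3.

For each of the 25 pairs (x, y) ∈ F_5², evaluate f(x, y) mod 5. Record the zeros.
  x = 0: [0↦4, 1↦2, 2↦4, 3↦4, 4↦1]  zeros at y ∈ ∅
  x = 1: [0↦2, 1↦0, 2↦3, 3↦0, 4↦0]  zeros at y ∈ {1, 3, 4}
  x = 2: [0↦1, 1↦1, 2↦2, 3↦3, 4↦3]  zeros at y ∈ ∅
  x = 3: [0↦4, 1↦3, 2↦4, 3↦1, 4↦3]  zeros at y ∈ ∅
  x = 4: [0↦4, 1↦4, 2↦2, 3↦2, 4↦3]  zeros at y ∈ ∅
Collecting zeros: affine points = {(1, 1), (1, 3), (1, 4)}.
Total count |C(F_5)_aff| = 3.


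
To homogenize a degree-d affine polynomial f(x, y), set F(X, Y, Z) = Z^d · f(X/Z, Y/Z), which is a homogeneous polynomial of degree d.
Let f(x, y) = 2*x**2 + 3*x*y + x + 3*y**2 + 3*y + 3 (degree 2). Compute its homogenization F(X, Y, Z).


F(X, Y, Z) = 2*X**2 + 3*X*Y + X*Z + 3*Y**2 + 3*Y*Z + 3*Z**2

deg(f) = 2.
Substitute x = X/Z, y = Y/Z into f, then multiply by Z^2.
  monomial 2·x^2·y^0 ↦ 2·X^2·Y^0·Z^0.
  monomial 3·x^1·y^1 ↦ 3·X^1·Y^1·Z^0.
  monomial 1·x^1·y^0 ↦ 1·X^1·Y^0·Z^1.
  monomial 3·x^0·y^2 ↦ 3·X^0·Y^2·Z^0.
  monomial 3·x^0·y^1 ↦ 3·X^0·Y^1·Z^1.
  monomial 3·x^0·y^0 ↦ 3·X^0·Y^0·Z^2.
Collecting: F(X, Y, Z) = 2*X**2 + 3*X*Y + X*Z + 3*Y**2 + 3*Y*Z + 3*Z**2.


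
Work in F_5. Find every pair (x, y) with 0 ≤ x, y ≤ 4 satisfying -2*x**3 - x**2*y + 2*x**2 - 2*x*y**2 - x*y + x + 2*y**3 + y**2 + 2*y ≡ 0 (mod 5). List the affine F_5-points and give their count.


Affine F_5-points: {(0, 0), (0, 1), (2, 2), (3, 4), (4, 1), (4, 2), (4, 3)}; count = 7.

For each of the 25 pairs (x, y) ∈ F_5², evaluate f(x, y) mod 5. Record the zeros.
  x = 0: [0↦0, 1↦0, 2↦4, 3↦4, 4↦2]  zeros at y ∈ {0, 1}
  x = 1: [0↦1, 1↦2, 2↦3, 3↦1, 4↦3]  zeros at y ∈ ∅
  x = 2: [0↦4, 1↦4, 2↦0, 3↦4, 4↦3]  zeros at y ∈ {2}
  x = 3: [0↦2, 1↦4, 2↦3, 3↦1, 4↦0]  zeros at y ∈ {4}
  x = 4: [0↦3, 1↦0, 2↦0, 3↦0, 4↦2]  zeros at y ∈ {1, 2, 3}
Collecting zeros: affine points = {(0, 0), (0, 1), (2, 2), (3, 4), (4, 1), (4, 2), (4, 3)}.
Total count |C(F_5)_aff| = 7.


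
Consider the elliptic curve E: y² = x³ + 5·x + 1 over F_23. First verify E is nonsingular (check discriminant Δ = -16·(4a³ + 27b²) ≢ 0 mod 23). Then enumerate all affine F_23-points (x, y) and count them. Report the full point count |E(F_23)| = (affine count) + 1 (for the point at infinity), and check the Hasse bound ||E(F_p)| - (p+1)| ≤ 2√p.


Affine points = {(0, 1), (0, 22), (4, 4), (4, 19), (5, 6), (5, 17), (8, 1), (8, 22), (9, 4), (9, 19), (10, 4), (10, 19), (12, 8), (12, 15), (13, 3), (13, 20), (14, 3), (14, 20), (15, 1), (15, 22), (17, 10), (17, 13), (18, 9), (18, 14), (19, 3), (19, 20), (21, 11), (21, 12), (22, 8), (22, 15)}; affine count = 30; |E(F_23)| = 31.

Discriminant check: Δ ∝ 4a³ + 27b² = 4·5³ + 27·1² = 4·125 + 27·1 ≡ 21 (mod 23). Nonzero ⇒ E is nonsingular.
For each x ∈ F_23, compute rhs = x³ + 5·x + 1 mod 23, then count y ∈ F_23 with y² ≡ rhs.
  x = 0: rhs = 1, matching y values: 1, 22 (2 points).
  x = 1: rhs = 7, matching y values: none (0 points).
  x = 2: rhs = 19, matching y values: none (0 points).
  x = 3: rhs = 20, matching y values: none (0 points).
  x = 4: rhs = 16, matching y values: 4, 19 (2 points).
  x = 5: rhs = 13, matching y values: 6, 17 (2 points).
  x = 6: rhs = 17, matching y values: none (0 points).
  x = 7: rhs = 11, matching y values: none (0 points).
  x = 8: rhs = 1, matching y values: 1, 22 (2 points).
  x = 9: rhs = 16, matching y values: 4, 19 (2 points).
  x = 10: rhs = 16, matching y values: 4, 19 (2 points).
  x = 11: rhs = 7, matching y values: none (0 points).
  x = 12: rhs = 18, matching y values: 8, 15 (2 points).
  x = 13: rhs = 9, matching y values: 3, 20 (2 points).
  x = 14: rhs = 9, matching y values: 3, 20 (2 points).
  x = 15: rhs = 1, matching y values: 1, 22 (2 points).
  x = 16: rhs = 14, matching y values: none (0 points).
  x = 17: rhs = 8, matching y values: 10, 13 (2 points).
  x = 18: rhs = 12, matching y values: 9, 14 (2 points).
  x = 19: rhs = 9, matching y values: 3, 20 (2 points).
  x = 20: rhs = 5, matching y values: none (0 points).
  x = 21: rhs = 6, matching y values: 11, 12 (2 points).
  x = 22: rhs = 18, matching y values: 8, 15 (2 points).
Total affine count: 30.
Full point count |E(F_23)| = 30 + 1 = 31.
Hasse bound: |31 − (23+1)| = |7| = 7 ≤ 2√23 ≈ 9.5917 ✓.


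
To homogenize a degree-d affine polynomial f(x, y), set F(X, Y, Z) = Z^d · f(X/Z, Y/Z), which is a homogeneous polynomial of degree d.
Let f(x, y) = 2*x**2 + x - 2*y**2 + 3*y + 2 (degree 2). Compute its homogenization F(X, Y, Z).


F(X, Y, Z) = 2*X**2 + X*Z - 2*Y**2 + 3*Y*Z + 2*Z**2

deg(f) = 2.
Substitute x = X/Z, y = Y/Z into f, then multiply by Z^2.
  monomial 2·x^2·y^0 ↦ 2·X^2·Y^0·Z^0.
  monomial 1·x^1·y^0 ↦ 1·X^1·Y^0·Z^1.
  monomial -2·x^0·y^2 ↦ -2·X^0·Y^2·Z^0.
  monomial 3·x^0·y^1 ↦ 3·X^0·Y^1·Z^1.
  monomial 2·x^0·y^0 ↦ 2·X^0·Y^0·Z^2.
Collecting: F(X, Y, Z) = 2*X**2 + X*Z - 2*Y**2 + 3*Y*Z + 2*Z**2.


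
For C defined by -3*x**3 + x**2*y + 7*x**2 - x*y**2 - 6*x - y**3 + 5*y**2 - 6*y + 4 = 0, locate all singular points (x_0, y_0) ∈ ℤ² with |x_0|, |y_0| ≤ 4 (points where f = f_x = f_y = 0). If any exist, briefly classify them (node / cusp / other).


Singular points: {(1, 1)}; classification: node.

Compute partial derivatives:
  f_x = -9*x**2 + 2*x*y + 14*x - y**2 - 6.
  f_y = x**2 - 2*x*y - 3*y**2 + 10*y - 6.
Scan x_0 ∈ {−4, ..., 4}. For each x_0, f_y(x_0, y) is a polynomial in y; find its integer roots y ∈ {−4, ..., 4}, then test f_x and f at those candidates.
  x = -4: f_y(-4, y) = -3*y**2 + 18*y + 10; no integer root y with |y| ≤ 4.
  x = -3: f_y(-3, y) = -3*y**2 + 16*y + 3; no integer root y with |y| ≤ 4.
  x = -2: f_y(-2, y) = -3*y**2 + 14*y - 2; no integer root y with |y| ≤ 4.
  x = -1: f_y(-1, y) = -3*y**2 + 12*y - 5; no integer root y with |y| ≤ 4.
  x = 0: f_y(0, y) = -3*y**2 + 10*y - 6; no integer root y with |y| ≤ 4.
  x = 1: f_y(1, y) = -3*y**2 + 8*y - 5; vanishes at y ∈ {1}. (1, 1): f_x = 0, f = 0 — SINGULAR.
  x = 2: f_y(2, y) = -3*y**2 + 6*y - 2; no integer root y with |y| ≤ 4.
  x = 3: f_y(3, y) = -3*y**2 + 4*y + 3; no integer root y with |y| ≤ 4.
  x = 4: f_y(4, y) = -3*y**2 + 2*y + 10; no integer root y with |y| ≤ 4.
Only singular point on the grid: (1, 1).
Classify: substitute x = 1 + u, y = 1 + v and expand: f = -3*u**3 + u**2*v - u**2 - u*v**2 - v**3 + v**2.
No constant or linear terms (consistent with a singular point). Quadratic part: -u**2 + v**2. Cubic part: -3*u**3 + u**2*v - u*v**2 - v**3.
The quadratic part v**2 - u**2 = (v − u)(v + u) splits into two distinct linear factors, so there are two distinct tangent lines y − 1 = ±(x − 1) — this is a node (ordinary double point).
Classification: node.


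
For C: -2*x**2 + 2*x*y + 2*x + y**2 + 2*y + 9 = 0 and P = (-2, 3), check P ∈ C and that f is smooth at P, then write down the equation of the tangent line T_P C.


Tangent line at P: 16*x + 4*y + 20 = 0.

Step 1: f(-2, 3) = 0, so P lies on C.
Step 2: partial derivatives
  f_x(x, y) = -4*x + 2*y + 2, f_y(x, y) = 2*x + 2*y + 2.
  f_x(P) = 16, f_y(P) = 4 (gradient nonzero, so P is smooth).
Step 3: tangent line at P: 16·(x − -2) + 4·(y − 3) = 0.
Expanding: 16*x + 4*y + 20 = 0.


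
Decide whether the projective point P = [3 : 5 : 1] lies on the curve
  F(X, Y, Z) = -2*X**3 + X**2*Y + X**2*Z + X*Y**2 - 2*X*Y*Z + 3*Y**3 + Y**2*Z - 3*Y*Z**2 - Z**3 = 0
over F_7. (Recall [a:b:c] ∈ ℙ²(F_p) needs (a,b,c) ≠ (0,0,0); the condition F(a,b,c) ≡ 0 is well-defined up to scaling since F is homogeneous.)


F(3,5,1) ≡ 2 (mod 7); P is NOT on the curve.

Evaluate F(3, 5, 1) term-by-term (mod 7).
  -2*X**3 ↦ -2·27·1·1 = -54
  X**2*Y ↦ 1·9·5·1 = 45
  X**2*Z ↦ 1·9·1·1 = 9
  X*Y**2 ↦ 1·3·25·1 = 75
  -2*X*Y*Z ↦ -2·3·5·1 = -30
  3*Y**3 ↦ 3·1·125·1 = 375
  Y**2*Z ↦ 1·1·25·1 = 25
  -3*Y*Z**2 ↦ -3·1·5·1 = -15
  -Z**3 ↦ -1·1·1·1 = -1
Sum: F(3, 5, 1) = (-54) + (45) + (9) + (75) + (-30) + (375) + (25) + (-15) + (-1) = 429.
Reducing mod 7: 429 ≡ 2 (mod 7).
Since F(a, b, c) ≡ 2 ≠ 0 (mod 7), P does NOT lie on the curve.


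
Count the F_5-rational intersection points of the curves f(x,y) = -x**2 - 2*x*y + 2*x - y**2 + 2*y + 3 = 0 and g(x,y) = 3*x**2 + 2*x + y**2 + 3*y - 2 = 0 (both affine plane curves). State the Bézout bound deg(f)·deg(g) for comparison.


Common zeros: {(3, 1)}; count = 1; Bézout bound = 4.

deg(f) = 2, deg(g) = 2, so Bézout bound = 4.
Scan x ∈ F_5. For each x, list the y ∈ F_5 with f(x, y) ≡ 0 and those with g(x, y) ≡ 0 (mod 5); the common zeros in that column are the intersection.
  x = 0: f ≡ 0 at y ∈ {3, 4}; g ≡ 0 at y ∈ ∅; common: ∅.
  x = 1: f ≡ 0 at y ∈ {2, 3}; g ≡ 0 at y ∈ ∅; common: ∅.
  x = 2: f ≡ 0 at y ∈ {1, 2}; g ≡ 0 at y ∈ ∅; common: ∅.
  x = 3: f ≡ 0 at y ∈ {0, 1}; g ≡ 0 at y ∈ {1}; common: {1}.
  x = 4: f ≡ 0 at y ∈ {0, 4}; g ≡ 0 at y ∈ ∅; common: ∅.
Collecting: common zeros = {(3, 1)}, so the count is 1.
Comparison with the Bézout bound: 1 ≤ 4 = deg(f)·deg(g), as expected for curves with no common component (the affine F_5-count falls short of the bound because intersections may lie at infinity, over extension fields, or carry multiplicity).


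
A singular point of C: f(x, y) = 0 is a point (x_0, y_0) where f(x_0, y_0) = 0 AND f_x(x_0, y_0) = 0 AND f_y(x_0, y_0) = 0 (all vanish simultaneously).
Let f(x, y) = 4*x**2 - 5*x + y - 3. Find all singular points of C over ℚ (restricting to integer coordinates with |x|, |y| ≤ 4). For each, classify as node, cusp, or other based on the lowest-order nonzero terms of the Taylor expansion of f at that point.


No singular points in the scanned grid; C is smooth there.

Compute partial derivatives:
  f_x = 8*x - 5.
  f_y = 1.
f_y = 1 is a nonzero constant, so f_y never vanishes: no point (x, y) can satisfy f = f_x = f_y = 0. In particular no (x, y) ∈ {−4, ..., 4}² is singular; the curve is smooth.


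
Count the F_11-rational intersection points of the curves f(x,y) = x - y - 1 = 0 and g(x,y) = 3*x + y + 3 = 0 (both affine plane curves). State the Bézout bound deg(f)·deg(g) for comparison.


Common zeros: {(5, 4)}; count = 1; Bézout bound = 1.

deg(f) = 1, deg(g) = 1, so Bézout bound = 1.
Scan x ∈ F_11. For each x, list the y ∈ F_11 with f(x, y) ≡ 0 and those with g(x, y) ≡ 0 (mod 11); the common zeros in that column are the intersection.
  x = 0: f ≡ 0 at y ∈ {10}; g ≡ 0 at y ∈ {8}; common: ∅.
  x = 1: f ≡ 0 at y ∈ {0}; g ≡ 0 at y ∈ {5}; common: ∅.
  x = 2: f ≡ 0 at y ∈ {1}; g ≡ 0 at y ∈ {2}; common: ∅.
  x = 3: f ≡ 0 at y ∈ {2}; g ≡ 0 at y ∈ {10}; common: ∅.
  x = 4: f ≡ 0 at y ∈ {3}; g ≡ 0 at y ∈ {7}; common: ∅.
  x = 5: f ≡ 0 at y ∈ {4}; g ≡ 0 at y ∈ {4}; common: {4}.
  x = 6: f ≡ 0 at y ∈ {5}; g ≡ 0 at y ∈ {1}; common: ∅.
  x = 7: f ≡ 0 at y ∈ {6}; g ≡ 0 at y ∈ {9}; common: ∅.
  x = 8: f ≡ 0 at y ∈ {7}; g ≡ 0 at y ∈ {6}; common: ∅.
  x = 9: f ≡ 0 at y ∈ {8}; g ≡ 0 at y ∈ {3}; common: ∅.
  x = 10: f ≡ 0 at y ∈ {9}; g ≡ 0 at y ∈ {0}; common: ∅.
Collecting: common zeros = {(5, 4)}, so the count is 1.
Comparison with the Bézout bound: 1 ≤ 1 = deg(f)·deg(g), as expected for curves with no common component (the bound is attained).


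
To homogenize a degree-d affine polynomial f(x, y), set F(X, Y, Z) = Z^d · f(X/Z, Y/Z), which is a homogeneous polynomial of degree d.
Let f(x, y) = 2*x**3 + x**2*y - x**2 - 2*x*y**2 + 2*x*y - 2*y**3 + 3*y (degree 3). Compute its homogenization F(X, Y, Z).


F(X, Y, Z) = 2*X**3 + X**2*Y - X**2*Z - 2*X*Y**2 + 2*X*Y*Z - 2*Y**3 + 3*Y*Z**2

deg(f) = 3.
Substitute x = X/Z, y = Y/Z into f, then multiply by Z^3.
  monomial 2·x^3·y^0 ↦ 2·X^3·Y^0·Z^0.
  monomial 1·x^2·y^1 ↦ 1·X^2·Y^1·Z^0.
  monomial -1·x^2·y^0 ↦ -1·X^2·Y^0·Z^1.
  monomial -2·x^1·y^2 ↦ -2·X^1·Y^2·Z^0.
  monomial 2·x^1·y^1 ↦ 2·X^1·Y^1·Z^1.
  monomial -2·x^0·y^3 ↦ -2·X^0·Y^3·Z^0.
  monomial 3·x^0·y^1 ↦ 3·X^0·Y^1·Z^2.
Collecting: F(X, Y, Z) = 2*X**3 + X**2*Y - X**2*Z - 2*X*Y**2 + 2*X*Y*Z - 2*Y**3 + 3*Y*Z**2.


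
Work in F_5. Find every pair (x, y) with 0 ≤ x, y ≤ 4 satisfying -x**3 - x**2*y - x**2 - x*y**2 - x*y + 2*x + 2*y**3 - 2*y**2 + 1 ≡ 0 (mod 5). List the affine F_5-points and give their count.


Affine F_5-points: {(2, 1), (4, 1)}; count = 2.

For each of the 25 pairs (x, y) ∈ F_5², evaluate f(x, y) mod 5. Record the zeros.
  x = 0: [0↦1, 1↦1, 2↦4, 3↦2, 4↦2]  zeros at y ∈ ∅
  x = 1: [0↦1, 1↦3, 2↦1, 3↦2, 4↦3]  zeros at y ∈ ∅
  x = 2: [0↦3, 1↦0, 2↦1, 3↦3, 4↦3]  zeros at y ∈ {1}
  x = 3: [0↦1, 1↦1, 2↦3, 3↦4, 4↦1]  zeros at y ∈ ∅
  x = 4: [0↦4, 1↦0, 2↦1, 3↦4, 4↦1]  zeros at y ∈ {1}
Collecting zeros: affine points = {(2, 1), (4, 1)}.
Total count |C(F_5)_aff| = 2.


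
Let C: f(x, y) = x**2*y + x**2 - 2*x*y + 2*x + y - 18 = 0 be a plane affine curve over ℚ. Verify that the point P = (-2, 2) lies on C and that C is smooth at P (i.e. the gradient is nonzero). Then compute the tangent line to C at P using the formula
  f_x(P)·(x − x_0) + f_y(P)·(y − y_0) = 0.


Tangent line at P: -14*x + 9*y - 46 = 0.

Step 1: f(-2, 2) = 0, so P lies on C.
Step 2: partial derivatives
  f_x(x, y) = 2*x*y + 2*x - 2*y + 2, f_y(x, y) = x**2 - 2*x + 1.
  f_x(P) = -14, f_y(P) = 9 (gradient nonzero, so P is smooth).
Step 3: tangent line at P: -14·(x − -2) + 9·(y − 2) = 0.
Expanding: -14*x + 9*y - 46 = 0.


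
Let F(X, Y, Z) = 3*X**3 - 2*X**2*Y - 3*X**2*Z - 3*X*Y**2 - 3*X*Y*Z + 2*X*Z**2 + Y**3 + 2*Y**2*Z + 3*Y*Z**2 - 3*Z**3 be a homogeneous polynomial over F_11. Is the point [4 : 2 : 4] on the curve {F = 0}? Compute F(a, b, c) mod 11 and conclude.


F(4,2,4) ≡ 7 (mod 11); P is NOT on the curve.

Evaluate F(4, 2, 4) term-by-term (mod 11).
  3*X**3 ↦ 3·64·1·1 = 192
  -2*X**2*Y ↦ -2·16·2·1 = -64
  -3*X**2*Z ↦ -3·16·1·4 = -192
  -3*X*Y**2 ↦ -3·4·4·1 = -48
  -3*X*Y*Z ↦ -3·4·2·4 = -96
  2*X*Z**2 ↦ 2·4·1·16 = 128
  Y**3 ↦ 1·1·8·1 = 8
  2*Y**2*Z ↦ 2·1·4·4 = 32
  3*Y*Z**2 ↦ 3·1·2·16 = 96
  -3*Z**3 ↦ -3·1·1·64 = -192
Sum: F(4, 2, 4) = (192) + (-64) + (-192) + (-48) + (-96) + (128) + (8) + (32) + (96) + (-192) = -136.
Reducing mod 11: -136 ≡ 7 (mod 11).
Since F(a, b, c) ≡ 7 ≠ 0 (mod 11), P does NOT lie on the curve.


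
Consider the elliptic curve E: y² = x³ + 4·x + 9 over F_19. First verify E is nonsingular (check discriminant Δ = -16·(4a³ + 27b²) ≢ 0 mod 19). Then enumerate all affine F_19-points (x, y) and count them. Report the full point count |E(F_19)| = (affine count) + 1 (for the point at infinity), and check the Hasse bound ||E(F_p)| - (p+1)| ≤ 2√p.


Affine points = {(0, 3), (0, 16), (2, 5), (2, 14), (7, 0), (10, 2), (10, 17), (11, 4), (11, 15), (13, 4), (13, 15), (14, 4), (14, 15), (15, 9), (15, 10), (18, 2), (18, 17)}; affine count = 17; |E(F_19)| = 18.

Discriminant check: Δ ∝ 4a³ + 27b² = 4·4³ + 27·9² = 4·64 + 27·81 ≡ 11 (mod 19). Nonzero ⇒ E is nonsingular.
For each x ∈ F_19, compute rhs = x³ + 4·x + 9 mod 19, then count y ∈ F_19 with y² ≡ rhs.
  x = 0: rhs = 9, matching y values: 3, 16 (2 points).
  x = 1: rhs = 14, matching y values: none (0 points).
  x = 2: rhs = 6, matching y values: 5, 14 (2 points).
  x = 3: rhs = 10, matching y values: none (0 points).
  x = 4: rhs = 13, matching y values: none (0 points).
  x = 5: rhs = 2, matching y values: none (0 points).
  x = 6: rhs = 2, matching y values: none (0 points).
  x = 7: rhs = 0, matching y values: 0 (1 points).
  x = 8: rhs = 2, matching y values: none (0 points).
  x = 9: rhs = 14, matching y values: none (0 points).
  x = 10: rhs = 4, matching y values: 2, 17 (2 points).
  x = 11: rhs = 16, matching y values: 4, 15 (2 points).
  x = 12: rhs = 18, matching y values: none (0 points).
  x = 13: rhs = 16, matching y values: 4, 15 (2 points).
  x = 14: rhs = 16, matching y values: 4, 15 (2 points).
  x = 15: rhs = 5, matching y values: 9, 10 (2 points).
  x = 16: rhs = 8, matching y values: none (0 points).
  x = 17: rhs = 12, matching y values: none (0 points).
  x = 18: rhs = 4, matching y values: 2, 17 (2 points).
Total affine count: 17.
Full point count |E(F_19)| = 17 + 1 = 18.
Hasse bound: |18 − (19+1)| = |-2| = 2 ≤ 2√19 ≈ 8.7178 ✓.


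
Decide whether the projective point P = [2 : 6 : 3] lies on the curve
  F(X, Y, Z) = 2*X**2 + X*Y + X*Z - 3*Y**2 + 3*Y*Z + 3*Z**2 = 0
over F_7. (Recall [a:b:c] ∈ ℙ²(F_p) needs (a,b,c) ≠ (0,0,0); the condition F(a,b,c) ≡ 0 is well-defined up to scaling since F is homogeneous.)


F(2,6,3) ≡ 6 (mod 7); P is NOT on the curve.

Evaluate F(2, 6, 3) term-by-term (mod 7).
  2*X**2 ↦ 2·4·1·1 = 8
  X*Y ↦ 1·2·6·1 = 12
  X*Z ↦ 1·2·1·3 = 6
  -3*Y**2 ↦ -3·1·36·1 = -108
  3*Y*Z ↦ 3·1·6·3 = 54
  3*Z**2 ↦ 3·1·1·9 = 27
Sum: F(2, 6, 3) = (8) + (12) + (6) + (-108) + (54) + (27) = -1.
Reducing mod 7: -1 ≡ 6 (mod 7).
Since F(a, b, c) ≡ 6 ≠ 0 (mod 7), P does NOT lie on the curve.


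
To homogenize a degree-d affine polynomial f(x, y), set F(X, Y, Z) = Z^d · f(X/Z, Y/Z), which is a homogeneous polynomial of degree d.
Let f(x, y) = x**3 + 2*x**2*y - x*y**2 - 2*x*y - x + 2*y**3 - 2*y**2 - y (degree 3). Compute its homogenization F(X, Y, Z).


F(X, Y, Z) = X**3 + 2*X**2*Y - X*Y**2 - 2*X*Y*Z - X*Z**2 + 2*Y**3 - 2*Y**2*Z - Y*Z**2

deg(f) = 3.
Substitute x = X/Z, y = Y/Z into f, then multiply by Z^3.
  monomial 1·x^3·y^0 ↦ 1·X^3·Y^0·Z^0.
  monomial 2·x^2·y^1 ↦ 2·X^2·Y^1·Z^0.
  monomial -1·x^1·y^2 ↦ -1·X^1·Y^2·Z^0.
  monomial -2·x^1·y^1 ↦ -2·X^1·Y^1·Z^1.
  monomial -1·x^1·y^0 ↦ -1·X^1·Y^0·Z^2.
  monomial 2·x^0·y^3 ↦ 2·X^0·Y^3·Z^0.
  monomial -2·x^0·y^2 ↦ -2·X^0·Y^2·Z^1.
  monomial -1·x^0·y^1 ↦ -1·X^0·Y^1·Z^2.
Collecting: F(X, Y, Z) = X**3 + 2*X**2*Y - X*Y**2 - 2*X*Y*Z - X*Z**2 + 2*Y**3 - 2*Y**2*Z - Y*Z**2.


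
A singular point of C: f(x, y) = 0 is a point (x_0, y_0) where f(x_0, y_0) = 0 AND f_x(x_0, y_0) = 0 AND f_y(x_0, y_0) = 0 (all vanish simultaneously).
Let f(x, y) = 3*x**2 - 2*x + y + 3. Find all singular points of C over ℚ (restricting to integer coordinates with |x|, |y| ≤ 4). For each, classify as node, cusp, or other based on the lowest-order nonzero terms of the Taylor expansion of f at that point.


No singular points in the scanned grid; C is smooth there.

Compute partial derivatives:
  f_x = 6*x - 2.
  f_y = 1.
f_y = 1 is a nonzero constant, so f_y never vanishes: no point (x, y) can satisfy f = f_x = f_y = 0. In particular no (x, y) ∈ {−4, ..., 4}² is singular; the curve is smooth.


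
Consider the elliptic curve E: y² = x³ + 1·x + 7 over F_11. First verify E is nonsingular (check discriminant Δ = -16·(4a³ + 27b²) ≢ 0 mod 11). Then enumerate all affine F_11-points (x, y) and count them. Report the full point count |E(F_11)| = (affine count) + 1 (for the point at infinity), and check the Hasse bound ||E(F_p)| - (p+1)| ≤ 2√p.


Affine points = {(1, 3), (1, 8), (3, 2), (3, 9), (4, 3), (4, 8), (5, 4), (5, 7), (6, 3), (6, 8), (7, 4), (7, 7), (10, 4), (10, 7)}; affine count = 14; |E(F_11)| = 15.

Discriminant check: Δ ∝ 4a³ + 27b² = 4·1³ + 27·7² = 4·1 + 27·49 ≡ 7 (mod 11). Nonzero ⇒ E is nonsingular.
For each x ∈ F_11, compute rhs = x³ + 1·x + 7 mod 11, then count y ∈ F_11 with y² ≡ rhs.
  x = 0: rhs = 7, matching y values: none (0 points).
  x = 1: rhs = 9, matching y values: 3, 8 (2 points).
  x = 2: rhs = 6, matching y values: none (0 points).
  x = 3: rhs = 4, matching y values: 2, 9 (2 points).
  x = 4: rhs = 9, matching y values: 3, 8 (2 points).
  x = 5: rhs = 5, matching y values: 4, 7 (2 points).
  x = 6: rhs = 9, matching y values: 3, 8 (2 points).
  x = 7: rhs = 5, matching y values: 4, 7 (2 points).
  x = 8: rhs = 10, matching y values: none (0 points).
  x = 9: rhs = 8, matching y values: none (0 points).
  x = 10: rhs = 5, matching y values: 4, 7 (2 points).
Total affine count: 14.
Full point count |E(F_11)| = 14 + 1 = 15.
Hasse bound: |15 − (11+1)| = |3| = 3 ≤ 2√11 ≈ 6.6332 ✓.


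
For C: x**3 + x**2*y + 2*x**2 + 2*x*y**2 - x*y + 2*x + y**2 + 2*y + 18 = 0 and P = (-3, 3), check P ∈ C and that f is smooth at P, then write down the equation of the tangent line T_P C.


Tangent line at P: 14*x - 16*y + 90 = 0.

Step 1: f(-3, 3) = 0, so P lies on C.
Step 2: partial derivatives
  f_x(x, y) = 3*x**2 + 2*x*y + 4*x + 2*y**2 - y + 2, f_y(x, y) = x**2 + 4*x*y - x + 2*y + 2.
  f_x(P) = 14, f_y(P) = -16 (gradient nonzero, so P is smooth).
Step 3: tangent line at P: 14·(x − -3) + -16·(y − 3) = 0.
Expanding: 14*x - 16*y + 90 = 0.


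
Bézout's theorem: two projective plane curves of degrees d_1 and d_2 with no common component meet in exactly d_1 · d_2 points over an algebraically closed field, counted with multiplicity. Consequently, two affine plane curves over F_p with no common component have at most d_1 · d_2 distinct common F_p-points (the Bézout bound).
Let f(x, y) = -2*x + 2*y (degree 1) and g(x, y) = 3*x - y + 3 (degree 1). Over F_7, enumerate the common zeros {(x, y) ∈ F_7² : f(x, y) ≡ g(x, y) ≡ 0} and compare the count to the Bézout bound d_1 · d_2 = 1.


Common zeros: {(2, 2)}; count = 1; Bézout bound = 1.

deg(f) = 1, deg(g) = 1, so Bézout bound = 1.
Scan x ∈ F_7. For each x, list the y ∈ F_7 with f(x, y) ≡ 0 and those with g(x, y) ≡ 0 (mod 7); the common zeros in that column are the intersection.
  x = 0: f ≡ 0 at y ∈ {0}; g ≡ 0 at y ∈ {3}; common: ∅.
  x = 1: f ≡ 0 at y ∈ {1}; g ≡ 0 at y ∈ {6}; common: ∅.
  x = 2: f ≡ 0 at y ∈ {2}; g ≡ 0 at y ∈ {2}; common: {2}.
  x = 3: f ≡ 0 at y ∈ {3}; g ≡ 0 at y ∈ {5}; common: ∅.
  x = 4: f ≡ 0 at y ∈ {4}; g ≡ 0 at y ∈ {1}; common: ∅.
  x = 5: f ≡ 0 at y ∈ {5}; g ≡ 0 at y ∈ {4}; common: ∅.
  x = 6: f ≡ 0 at y ∈ {6}; g ≡ 0 at y ∈ {0}; common: ∅.
Collecting: common zeros = {(2, 2)}, so the count is 1.
Comparison with the Bézout bound: 1 ≤ 1 = deg(f)·deg(g), as expected for curves with no common component (the bound is attained).


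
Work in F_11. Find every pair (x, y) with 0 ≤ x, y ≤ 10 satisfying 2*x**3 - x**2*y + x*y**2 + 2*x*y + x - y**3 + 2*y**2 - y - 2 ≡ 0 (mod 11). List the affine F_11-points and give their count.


Affine F_11-points: {(1, 8), (2, 2), (2, 3), (2, 10), (3, 0), (3, 1), (3, 4), (4, 5), (5, 0), (6, 1), (7, 4), (7, 6), (7, 10), (8, 1), (8, 3), (8, 6), (10, 6)}; count = 17.

For each of the 121 pairs (x, y) ∈ F_11², evaluate f(x, y) mod 11. Record the zeros.
  x = 0: [0↦9, 1↦9, 2↦7, 3↦8, 4↦6, 5↦6, 6↦2, 7↦10, 8↦2, 9↦5, 10↦2]  zeros at y ∈ ∅
  x = 1: [0↦1, 1↦3, 2↦5, 3↦1, 4↦7, 5↦6, 6↦3, 7↦3, 8↦0, 9↦10, 10↦5]  zeros at y ∈ {8}
  x = 2: [0↦5, 1↦7, 2↦0, 3↦0, 4↦1, 5↦8, 6↦4, 7↦5, 8↦5, 9↦9, 10↦0]  zeros at y ∈ {2, 3, 10}
  x = 3: [0↦0, 1↦0, 2↦4, 3↦6, 4↦0, 5↦2, 6↦6, 7↦6, 8↦7, 9↦3, 10↦10]  zeros at y ∈ {0, 1, 4}
  x = 4: [0↦9, 1↦5, 2↦7, 3↦9, 4↦5, 5↦0, 6↦10, 7↦7, 8↦7, 9↦4, 10↦3]  zeros at y ∈ {5}
  x = 5: [0↦0, 1↦1, 2↦10, 3↦10, 4↦6, 5↦3, 6↦6, 7↦9, 8↦6, 9↦2, 10↦2]  zeros at y ∈ {0}
  x = 6: [0↦7, 1↦0, 2↦3, 3↦10, 4↦4, 5↦1, 6↦6, 7↦2, 8↦5, 9↦9, 10↦8]  zeros at y ∈ {1}
  x = 7: [0↦9, 1↦3, 2↦9, 3↦10, 4↦0, 5↦6, 6↦0, 7↦9, 8↦5, 9↦4, 10↦0]  zeros at y ∈ {4, 6, 10}
  x = 8: [0↦7, 1↦0, 2↦7, 3↦0, 4↦6, 5↦8, 6↦0, 7↦9, 8↦7, 9↦10, 10↦1]  zeros at y ∈ {1, 3, 6}
  x = 9: [0↦2, 1↦3, 2↦9, 3↦3, 4↦1, 5↦8, 6↦7, 7↦3, 8↦1, 9↦6, 10↦1]  zeros at y ∈ ∅
  x = 10: [0↦6, 1↦2, 2↦5, 3↦9, 4↦8, 5↦7, 6↦0, 7↦3, 8↦10, 9↦4, 10↦1]  zeros at y ∈ {6}
Collecting zeros: affine points = {(1, 8), (2, 2), (2, 3), (2, 10), (3, 0), (3, 1), (3, 4), (4, 5), (5, 0), (6, 1), (7, 4), (7, 6), (7, 10), (8, 1), (8, 3), (8, 6), (10, 6)}.
Total count |C(F_11)_aff| = 17.


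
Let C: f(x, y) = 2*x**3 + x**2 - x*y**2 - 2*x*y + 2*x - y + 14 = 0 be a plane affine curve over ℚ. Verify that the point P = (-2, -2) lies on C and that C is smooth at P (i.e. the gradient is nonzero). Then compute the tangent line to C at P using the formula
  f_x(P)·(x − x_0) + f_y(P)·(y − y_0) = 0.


Tangent line at P: 22*x - 5*y + 34 = 0.

Step 1: f(-2, -2) = 0, so P lies on C.
Step 2: partial derivatives
  f_x(x, y) = 6*x**2 + 2*x - y**2 - 2*y + 2, f_y(x, y) = -2*x*y - 2*x - 1.
  f_x(P) = 22, f_y(P) = -5 (gradient nonzero, so P is smooth).
Step 3: tangent line at P: 22·(x − -2) + -5·(y − -2) = 0.
Expanding: 22*x - 5*y + 34 = 0.


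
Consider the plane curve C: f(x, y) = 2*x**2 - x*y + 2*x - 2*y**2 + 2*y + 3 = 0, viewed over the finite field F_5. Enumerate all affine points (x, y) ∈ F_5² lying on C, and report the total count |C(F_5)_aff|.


Affine F_5-points: {(2, 0)}; count = 1.

For each of the 25 pairs (x, y) ∈ F_5², evaluate f(x, y) mod 5. Record the zeros.
  x = 0: [0↦3, 1↦3, 2↦4, 3↦1, 4↦4]  zeros at y ∈ ∅
  x = 1: [0↦2, 1↦1, 2↦1, 3↦2, 4↦4]  zeros at y ∈ ∅
  x = 2: [0↦0, 1↦3, 2↦2, 3↦2, 4↦3]  zeros at y ∈ {0}
  x = 3: [0↦2, 1↦4, 2↦2, 3↦1, 4↦1]  zeros at y ∈ ∅
  x = 4: [0↦3, 1↦4, 2↦1, 3↦4, 4↦3]  zeros at y ∈ ∅
Collecting zeros: affine points = {(2, 0)}.
Total count |C(F_5)_aff| = 1.


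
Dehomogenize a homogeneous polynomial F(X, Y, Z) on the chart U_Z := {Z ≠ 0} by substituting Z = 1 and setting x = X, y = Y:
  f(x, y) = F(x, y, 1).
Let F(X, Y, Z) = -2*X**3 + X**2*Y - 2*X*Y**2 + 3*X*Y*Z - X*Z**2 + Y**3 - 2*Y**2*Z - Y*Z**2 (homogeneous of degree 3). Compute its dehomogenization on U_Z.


f(x, y) = -2*x**3 + x**2*y - 2*x*y**2 + 3*x*y - x + y**3 - 2*y**2 - y

On U_Z we set Z = 1. Each monomial c·X^i·Y^j·Z^k in F becomes c·x^i·y^j·1^k = c·x^i·y^j.
Substituting Z = 1: F(X, Y, 1) = -2*x**3 + x**2*y - 2*x*y**2 + 3*x*y - x + y**3 - 2*y**2 - y.
Note: deg(f) ≤ deg(F) = 3; strict inequality happens when F is divisible by Z (lost terms).


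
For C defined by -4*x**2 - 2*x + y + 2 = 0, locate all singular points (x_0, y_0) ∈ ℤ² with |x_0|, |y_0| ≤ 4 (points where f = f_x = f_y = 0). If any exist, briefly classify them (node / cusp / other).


No singular points in the scanned grid; C is smooth there.

Compute partial derivatives:
  f_x = -8*x - 2.
  f_y = 1.
f_y = 1 is a nonzero constant, so f_y never vanishes: no point (x, y) can satisfy f = f_x = f_y = 0. In particular no (x, y) ∈ {−4, ..., 4}² is singular; the curve is smooth.


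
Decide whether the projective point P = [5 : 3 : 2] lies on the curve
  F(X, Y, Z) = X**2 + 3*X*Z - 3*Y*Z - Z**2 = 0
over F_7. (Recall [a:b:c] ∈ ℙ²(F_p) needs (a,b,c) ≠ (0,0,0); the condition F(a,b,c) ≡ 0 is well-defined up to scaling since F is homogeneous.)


F(5,3,2) ≡ 5 (mod 7); P is NOT on the curve.

Evaluate F(5, 3, 2) term-by-term (mod 7).
  X**2 ↦ 1·25·1·1 = 25
  3*X*Z ↦ 3·5·1·2 = 30
  -3*Y*Z ↦ -3·1·3·2 = -18
  -Z**2 ↦ -1·1·1·4 = -4
Sum: F(5, 3, 2) = (25) + (30) + (-18) + (-4) = 33.
Reducing mod 7: 33 ≡ 5 (mod 7).
Since F(a, b, c) ≡ 5 ≠ 0 (mod 7), P does NOT lie on the curve.


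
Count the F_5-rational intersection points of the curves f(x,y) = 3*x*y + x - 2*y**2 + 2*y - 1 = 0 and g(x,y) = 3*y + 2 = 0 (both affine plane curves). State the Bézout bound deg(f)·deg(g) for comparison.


Common zeros: {(4, 1)}; count = 1; Bézout bound = 2.

deg(f) = 2, deg(g) = 1, so Bézout bound = 2.
Scan x ∈ F_5. For each x, list the y ∈ F_5 with f(x, y) ≡ 0 and those with g(x, y) ≡ 0 (mod 5); the common zeros in that column are the intersection.
  x = 0: f ≡ 0 at y ∈ {2, 4}; g ≡ 0 at y ∈ {1}; common: ∅.
  x = 1: f ≡ 0 at y ∈ {0}; g ≡ 0 at y ∈ {1}; common: ∅.
  x = 2: f ≡ 0 at y ∈ ∅; g ≡ 0 at y ∈ {1}; common: ∅.
  x = 3: f ≡ 0 at y ∈ ∅; g ≡ 0 at y ∈ {1}; common: ∅.
  x = 4: f ≡ 0 at y ∈ {1}; g ≡ 0 at y ∈ {1}; common: {1}.
Collecting: common zeros = {(4, 1)}, so the count is 1.
Comparison with the Bézout bound: 1 ≤ 2 = deg(f)·deg(g), as expected for curves with no common component (the affine F_5-count falls short of the bound because intersections may lie at infinity, over extension fields, or carry multiplicity).


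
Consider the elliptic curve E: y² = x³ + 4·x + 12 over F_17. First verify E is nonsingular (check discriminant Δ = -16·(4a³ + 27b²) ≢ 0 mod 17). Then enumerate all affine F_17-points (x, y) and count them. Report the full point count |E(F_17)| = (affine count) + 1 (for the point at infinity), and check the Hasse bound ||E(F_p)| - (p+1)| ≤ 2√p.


Affine points = {(1, 0), (3, 0), (5, 2), (5, 15), (7, 3), (7, 14), (10, 7), (10, 10), (13, 0), (15, 8), (15, 9)}; affine count = 11; |E(F_17)| = 12.

Discriminant check: Δ ∝ 4a³ + 27b² = 4·4³ + 27·12² = 4·64 + 27·144 ≡ 13 (mod 17). Nonzero ⇒ E is nonsingular.
For each x ∈ F_17, compute rhs = x³ + 4·x + 12 mod 17, then count y ∈ F_17 with y² ≡ rhs.
  x = 0: rhs = 12, matching y values: none (0 points).
  x = 1: rhs = 0, matching y values: 0 (1 points).
  x = 2: rhs = 11, matching y values: none (0 points).
  x = 3: rhs = 0, matching y values: 0 (1 points).
  x = 4: rhs = 7, matching y values: none (0 points).
  x = 5: rhs = 4, matching y values: 2, 15 (2 points).
  x = 6: rhs = 14, matching y values: none (0 points).
  x = 7: rhs = 9, matching y values: 3, 14 (2 points).
  x = 8: rhs = 12, matching y values: none (0 points).
  x = 9: rhs = 12, matching y values: none (0 points).
  x = 10: rhs = 15, matching y values: 7, 10 (2 points).
  x = 11: rhs = 10, matching y values: none (0 points).
  x = 12: rhs = 3, matching y values: none (0 points).
  x = 13: rhs = 0, matching y values: 0 (1 points).
  x = 14: rhs = 7, matching y values: none (0 points).
  x = 15: rhs = 13, matching y values: 8, 9 (2 points).
  x = 16: rhs = 7, matching y values: none (0 points).
Total affine count: 11.
Full point count |E(F_17)| = 11 + 1 = 12.
Hasse bound: |12 − (17+1)| = |-6| = 6 ≤ 2√17 ≈ 8.2462 ✓.


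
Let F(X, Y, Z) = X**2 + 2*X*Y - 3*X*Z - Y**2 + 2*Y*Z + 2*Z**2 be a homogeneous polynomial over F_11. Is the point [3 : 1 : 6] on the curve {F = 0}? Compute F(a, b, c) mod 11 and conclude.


F(3,1,6) ≡ 0 (mod 11); P is on the curve.

Evaluate F(3, 1, 6) term-by-term (mod 11).
  X**2 ↦ 1·9·1·1 = 9
  2*X*Y ↦ 2·3·1·1 = 6
  -3*X*Z ↦ -3·3·1·6 = -54
  -Y**2 ↦ -1·1·1·1 = -1
  2*Y*Z ↦ 2·1·1·6 = 12
  2*Z**2 ↦ 2·1·1·36 = 72
Sum: F(3, 1, 6) = (9) + (6) + (-54) + (-1) + (12) + (72) = 44.
Reducing mod 11: 44 ≡ 0 (mod 11).
Since F(a, b, c) ≡ 0 (mod 11), P lies on the curve.


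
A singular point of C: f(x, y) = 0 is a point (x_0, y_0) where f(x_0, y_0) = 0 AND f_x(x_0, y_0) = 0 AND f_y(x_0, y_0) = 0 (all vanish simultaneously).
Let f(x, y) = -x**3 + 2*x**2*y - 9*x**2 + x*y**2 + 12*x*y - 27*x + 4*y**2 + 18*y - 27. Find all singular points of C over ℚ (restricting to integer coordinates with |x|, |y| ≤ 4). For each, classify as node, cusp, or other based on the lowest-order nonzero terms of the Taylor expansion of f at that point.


Singular points: {(-3, 0)}; classification: cusp.

Compute partial derivatives:
  f_x = -3*x**2 + 4*x*y - 18*x + y**2 + 12*y - 27.
  f_y = 2*x**2 + 2*x*y + 12*x + 8*y + 18.
Scan x_0 ∈ {−4, ..., 4}. For each x_0, f_y(x_0, y) is a polynomial in y; find its integer roots y ∈ {−4, ..., 4}, then test f_x and f at those candidates.
  x = -4: f_y(-4, y) = 2; no integer root y with |y| ≤ 4.
  x = -3: f_y(-3, y) = 2*y; vanishes at y ∈ {0}. (-3, 0): f_x = 0, f = 0 — SINGULAR.
  x = -2: f_y(-2, y) = 4*y + 2; no integer root y with |y| ≤ 4.
  x = -1: f_y(-1, y) = 6*y + 8; no integer root y with |y| ≤ 4.
  x = 0: f_y(0, y) = 8*y + 18; no integer root y with |y| ≤ 4.
  x = 1: f_y(1, y) = 10*y + 32; no integer root y with |y| ≤ 4.
  x = 2: f_y(2, y) = 12*y + 50; no integer root y with |y| ≤ 4.
  x = 3: f_y(3, y) = 14*y + 72; no integer root y with |y| ≤ 4.
  x = 4: f_y(4, y) = 16*y + 98; no integer root y with |y| ≤ 4.
Only singular point on the grid: (-3, 0).
Classify: substitute x = -3 + u, y = 0 + v and expand: f = -u**3 + 2*u**2*v + u*v**2 + v**2.
No constant or linear terms (consistent with a singular point). Quadratic part: v**2. Cubic part: -u**3 + 2*u**2*v + u*v**2.
The quadratic part v**2 is a perfect square, so there is a single (double) tangent line v = 0, i.e. y = 0. Restricting the cubic part to that line (v = 0) leaves -u**3 ≠ 0, so f is not divisible by v and the branch is v² ≈ u**3 to lowest order — this is a cusp.
Classification: cusp.


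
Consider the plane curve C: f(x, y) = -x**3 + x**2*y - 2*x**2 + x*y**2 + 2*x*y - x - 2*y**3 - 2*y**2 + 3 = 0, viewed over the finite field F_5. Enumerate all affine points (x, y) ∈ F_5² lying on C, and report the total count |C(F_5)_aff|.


Affine F_5-points: {(1, 2), (1, 3), (2, 0), (2, 2), (2, 3), (3, 0), (3, 3)}; count = 7.

For each of the 25 pairs (x, y) ∈ F_5², evaluate f(x, y) mod 5. Record the zeros.
  x = 0: [0↦3, 1↦4, 2↦4, 3↦1, 4↦3]  zeros at y ∈ ∅
  x = 1: [0↦4, 1↦4, 2↦0, 3↦0, 4↦2]  zeros at y ∈ {2, 3}
  x = 2: [0↦0, 1↦1, 2↦0, 3↦0, 4↦4]  zeros at y ∈ {0, 2, 3}
  x = 3: [0↦0, 1↦4, 2↦3, 3↦0, 4↦3]  zeros at y ∈ {0, 3}
  x = 4: [0↦3, 1↦2, 2↦3, 3↦4, 4↦3]  zeros at y ∈ ∅
Collecting zeros: affine points = {(1, 2), (1, 3), (2, 0), (2, 2), (2, 3), (3, 0), (3, 3)}.
Total count |C(F_5)_aff| = 7.


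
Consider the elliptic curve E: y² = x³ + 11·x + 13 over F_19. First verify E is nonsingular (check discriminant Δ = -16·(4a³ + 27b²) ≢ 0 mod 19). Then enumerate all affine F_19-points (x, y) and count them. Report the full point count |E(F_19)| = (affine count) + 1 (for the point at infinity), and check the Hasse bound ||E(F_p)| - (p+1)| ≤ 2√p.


Affine points = {(1, 5), (1, 14), (2, 9), (2, 10), (3, 4), (3, 15), (4, 8), (4, 11), (8, 9), (8, 10), (9, 9), (9, 10), (12, 7), (12, 12), (13, 4), (13, 15), (14, 2), (14, 17), (15, 0), (18, 1), (18, 18)}; affine count = 21; |E(F_19)| = 22.

Discriminant check: Δ ∝ 4a³ + 27b² = 4·11³ + 27·13² = 4·1331 + 27·169 ≡ 7 (mod 19). Nonzero ⇒ E is nonsingular.
For each x ∈ F_19, compute rhs = x³ + 11·x + 13 mod 19, then count y ∈ F_19 with y² ≡ rhs.
  x = 0: rhs = 13, matching y values: none (0 points).
  x = 1: rhs = 6, matching y values: 5, 14 (2 points).
  x = 2: rhs = 5, matching y values: 9, 10 (2 points).
  x = 3: rhs = 16, matching y values: 4, 15 (2 points).
  x = 4: rhs = 7, matching y values: 8, 11 (2 points).
  x = 5: rhs = 3, matching y values: none (0 points).
  x = 6: rhs = 10, matching y values: none (0 points).
  x = 7: rhs = 15, matching y values: none (0 points).
  x = 8: rhs = 5, matching y values: 9, 10 (2 points).
  x = 9: rhs = 5, matching y values: 9, 10 (2 points).
  x = 10: rhs = 2, matching y values: none (0 points).
  x = 11: rhs = 2, matching y values: none (0 points).
  x = 12: rhs = 11, matching y values: 7, 12 (2 points).
  x = 13: rhs = 16, matching y values: 4, 15 (2 points).
  x = 14: rhs = 4, matching y values: 2, 17 (2 points).
  x = 15: rhs = 0, matching y values: 0 (1 points).
  x = 16: rhs = 10, matching y values: none (0 points).
  x = 17: rhs = 2, matching y values: none (0 points).
  x = 18: rhs = 1, matching y values: 1, 18 (2 points).
Total affine count: 21.
Full point count |E(F_19)| = 21 + 1 = 22.
Hasse bound: |22 − (19+1)| = |2| = 2 ≤ 2√19 ≈ 8.7178 ✓.


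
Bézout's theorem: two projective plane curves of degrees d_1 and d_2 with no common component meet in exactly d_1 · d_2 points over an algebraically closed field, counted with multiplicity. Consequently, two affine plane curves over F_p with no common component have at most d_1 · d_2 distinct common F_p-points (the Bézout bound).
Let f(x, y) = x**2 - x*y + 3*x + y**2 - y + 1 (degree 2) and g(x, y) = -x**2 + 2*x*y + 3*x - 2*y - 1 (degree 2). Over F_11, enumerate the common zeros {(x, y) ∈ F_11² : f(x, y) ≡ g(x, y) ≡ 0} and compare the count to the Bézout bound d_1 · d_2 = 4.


Common zeros: {(8, 10)}; count = 1; Bézout bound = 4.

deg(f) = 2, deg(g) = 2, so Bézout bound = 4.
Scan x ∈ F_11. For each x, list the y ∈ F_11 with f(x, y) ≡ 0 and those with g(x, y) ≡ 0 (mod 11); the common zeros in that column are the intersection.
  x = 0: f ≡ 0 at y ∈ ∅; g ≡ 0 at y ∈ {5}; common: ∅.
  x = 1: f ≡ 0 at y ∈ ∅; g ≡ 0 at y ∈ ∅; common: ∅.
  x = 2: f ≡ 0 at y ∈ {0, 3}; g ≡ 0 at y ∈ {5}; common: ∅.
  x = 3: f ≡ 0 at y ∈ ∅; g ≡ 0 at y ∈ {3}; common: ∅.
  x = 4: f ≡ 0 at y ∈ ∅; g ≡ 0 at y ∈ {10}; common: ∅.
  x = 5: f ≡ 0 at y ∈ {2, 4}; g ≡ 0 at y ∈ {0}; common: ∅.
  x = 6: f ≡ 0 at y ∈ {0, 7}; g ≡ 0 at y ∈ {3}; common: ∅.
  x = 7: f ≡ 0 at y ∈ {4}; g ≡ 0 at y ∈ {7}; common: ∅.
  x = 8: f ≡ 0 at y ∈ {10}; g ≡ 0 at y ∈ {10}; common: {10}.
  x = 9: f ≡ 0 at y ∈ {3, 7}; g ≡ 0 at y ∈ {0}; common: ∅.
  x = 10: f ≡ 0 at y ∈ {1, 10}; g ≡ 0 at y ∈ {7}; common: ∅.
Collecting: common zeros = {(8, 10)}, so the count is 1.
Comparison with the Bézout bound: 1 ≤ 4 = deg(f)·deg(g), as expected for curves with no common component (the affine F_11-count falls short of the bound because intersections may lie at infinity, over extension fields, or carry multiplicity).


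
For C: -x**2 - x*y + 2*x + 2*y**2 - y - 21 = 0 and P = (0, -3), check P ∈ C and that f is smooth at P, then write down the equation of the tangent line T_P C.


Tangent line at P: 5*x - 13*y - 39 = 0.

Step 1: f(0, -3) = 0, so P lies on C.
Step 2: partial derivatives
  f_x(x, y) = -2*x - y + 2, f_y(x, y) = -x + 4*y - 1.
  f_x(P) = 5, f_y(P) = -13 (gradient nonzero, so P is smooth).
Step 3: tangent line at P: 5·(x − 0) + -13·(y − -3) = 0.
Expanding: 5*x - 13*y - 39 = 0.


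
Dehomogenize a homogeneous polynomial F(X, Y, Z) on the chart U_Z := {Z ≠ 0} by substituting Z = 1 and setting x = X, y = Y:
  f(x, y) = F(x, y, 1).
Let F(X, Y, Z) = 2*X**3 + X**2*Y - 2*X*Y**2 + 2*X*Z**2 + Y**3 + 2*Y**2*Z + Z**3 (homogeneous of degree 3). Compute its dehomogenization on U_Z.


f(x, y) = 2*x**3 + x**2*y - 2*x*y**2 + 2*x + y**3 + 2*y**2 + 1

On U_Z we set Z = 1. Each monomial c·X^i·Y^j·Z^k in F becomes c·x^i·y^j·1^k = c·x^i·y^j.
Substituting Z = 1: F(X, Y, 1) = 2*x**3 + x**2*y - 2*x*y**2 + 2*x + y**3 + 2*y**2 + 1.
Note: deg(f) ≤ deg(F) = 3; strict inequality happens when F is divisible by Z (lost terms).


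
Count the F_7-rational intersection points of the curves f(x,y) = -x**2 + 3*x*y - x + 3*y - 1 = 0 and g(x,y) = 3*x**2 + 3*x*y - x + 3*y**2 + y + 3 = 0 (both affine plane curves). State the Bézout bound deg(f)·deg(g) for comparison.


Common zeros: ∅; count = 0; Bézout bound = 4.

deg(f) = 2, deg(g) = 2, so Bézout bound = 4.
Scan x ∈ F_7. For each x, list the y ∈ F_7 with f(x, y) ≡ 0 and those with g(x, y) ≡ 0 (mod 7); the common zeros in that column are the intersection.
  x = 0: f ≡ 0 at y ∈ {5}; g ≡ 0 at y ∈ {1}; common: ∅.
  x = 1: f ≡ 0 at y ∈ {4}; g ≡ 0 at y ∈ ∅; common: ∅.
  x = 2: f ≡ 0 at y ∈ {0}; g ≡ 0 at y ∈ ∅; common: ∅.
  x = 3: f ≡ 0 at y ∈ {4}; g ≡ 0 at y ∈ {3}; common: ∅.
  x = 4: f ≡ 0 at y ∈ {0}; g ≡ 0 at y ∈ {1, 4}; common: ∅.
  x = 5: f ≡ 0 at y ∈ {6}; g ≡ 0 at y ∈ ∅; common: ∅.
  x = 6: f ≡ 0 at y ∈ ∅; g ≡ 0 at y ∈ {0, 3}; common: ∅.
Collecting: common zeros = ∅, so the count is 0.
Comparison with the Bézout bound: 0 ≤ 4 = deg(f)·deg(g), as expected for curves with no common component (the affine F_7-count falls short of the bound because intersections may lie at infinity, over extension fields, or carry multiplicity).


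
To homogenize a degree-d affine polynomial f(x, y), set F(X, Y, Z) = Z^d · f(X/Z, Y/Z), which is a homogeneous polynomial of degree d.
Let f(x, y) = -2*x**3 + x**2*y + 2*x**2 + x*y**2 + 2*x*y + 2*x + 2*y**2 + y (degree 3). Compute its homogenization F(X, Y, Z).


F(X, Y, Z) = -2*X**3 + X**2*Y + 2*X**2*Z + X*Y**2 + 2*X*Y*Z + 2*X*Z**2 + 2*Y**2*Z + Y*Z**2

deg(f) = 3.
Substitute x = X/Z, y = Y/Z into f, then multiply by Z^3.
  monomial -2·x^3·y^0 ↦ -2·X^3·Y^0·Z^0.
  monomial 1·x^2·y^1 ↦ 1·X^2·Y^1·Z^0.
  monomial 2·x^2·y^0 ↦ 2·X^2·Y^0·Z^1.
  monomial 1·x^1·y^2 ↦ 1·X^1·Y^2·Z^0.
  monomial 2·x^1·y^1 ↦ 2·X^1·Y^1·Z^1.
  monomial 2·x^1·y^0 ↦ 2·X^1·Y^0·Z^2.
  monomial 2·x^0·y^2 ↦ 2·X^0·Y^2·Z^1.
  monomial 1·x^0·y^1 ↦ 1·X^0·Y^1·Z^2.
Collecting: F(X, Y, Z) = -2*X**3 + X**2*Y + 2*X**2*Z + X*Y**2 + 2*X*Y*Z + 2*X*Z**2 + 2*Y**2*Z + Y*Z**2.
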